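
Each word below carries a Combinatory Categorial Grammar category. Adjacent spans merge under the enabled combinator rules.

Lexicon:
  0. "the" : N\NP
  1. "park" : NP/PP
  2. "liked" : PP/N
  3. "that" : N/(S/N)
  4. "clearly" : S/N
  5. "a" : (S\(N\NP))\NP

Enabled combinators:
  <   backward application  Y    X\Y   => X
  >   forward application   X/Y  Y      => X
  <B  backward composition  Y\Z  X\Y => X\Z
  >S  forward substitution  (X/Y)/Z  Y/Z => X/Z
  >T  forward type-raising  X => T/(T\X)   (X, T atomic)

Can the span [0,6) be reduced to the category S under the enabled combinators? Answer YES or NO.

YES

[0,6] S   <
  [0,1] "the" : N\NP
  [1,6] S\(N\NP)   <
    [1,5] NP   >
      [1,2] "park" : NP/PP
      [2,5] PP   >
        [2,3] "liked" : PP/N
        [3,5] N   >
          [3,4] "that" : N/(S/N)
          [4,5] "clearly" : S/N
    [5,6] "a" : (S\(N\NP))\NP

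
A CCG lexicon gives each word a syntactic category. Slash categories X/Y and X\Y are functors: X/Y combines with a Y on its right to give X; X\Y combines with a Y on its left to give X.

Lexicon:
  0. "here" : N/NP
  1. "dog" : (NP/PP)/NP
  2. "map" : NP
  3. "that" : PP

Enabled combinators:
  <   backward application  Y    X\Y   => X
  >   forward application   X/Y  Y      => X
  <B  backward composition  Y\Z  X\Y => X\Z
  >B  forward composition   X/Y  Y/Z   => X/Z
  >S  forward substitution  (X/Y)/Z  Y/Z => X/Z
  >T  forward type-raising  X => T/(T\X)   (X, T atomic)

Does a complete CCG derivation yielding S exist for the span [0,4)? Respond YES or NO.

N/NP (NP/PP)/NP NP PP
CKY chart[0,4] = {N, N/(NP\NP), N/(N\N), N/(PP\PP), NP/(NP\N), PP/(PP\N), S/(S\N)}; S ∉ chart

NO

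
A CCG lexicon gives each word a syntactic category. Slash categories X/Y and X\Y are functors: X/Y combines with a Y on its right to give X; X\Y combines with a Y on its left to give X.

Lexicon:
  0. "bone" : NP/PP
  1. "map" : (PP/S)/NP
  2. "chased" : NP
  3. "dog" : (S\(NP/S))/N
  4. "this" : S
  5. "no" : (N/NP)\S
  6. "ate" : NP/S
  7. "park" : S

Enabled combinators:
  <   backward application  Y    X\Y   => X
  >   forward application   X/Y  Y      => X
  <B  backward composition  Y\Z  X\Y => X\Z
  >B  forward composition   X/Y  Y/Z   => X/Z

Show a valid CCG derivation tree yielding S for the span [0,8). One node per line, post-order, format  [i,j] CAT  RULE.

[0,8] S   <
  [0,3] NP/S   >B
    [0,1] "bone" : NP/PP
    [1,3] PP/S   >
      [1,2] "map" : (PP/S)/NP
      [2,3] "chased" : NP
  [3,8] S\(NP/S)   >
    [3,4] "dog" : (S\(NP/S))/N
    [4,8] N   >
      [4,6] N/NP   <
        [4,5] "this" : S
        [5,6] "no" : (N/NP)\S
      [6,8] NP   >
        [6,7] "ate" : NP/S
        [7,8] "park" : S

[0,1] NP/PP  lex  "bone"
[1,2] (PP/S)/NP  lex  "map"
[2,3] NP  lex  "chased"
[1,3] PP/S  >  k=2
[0,3] NP/S  >B  k=1
[3,4] (S\(NP/S))/N  lex  "dog"
[4,5] S  lex  "this"
[5,6] (N/NP)\S  lex  "no"
[4,6] N/NP  <  k=5
[6,7] NP/S  lex  "ate"
[7,8] S  lex  "park"
[6,8] NP  >  k=7
[4,8] N  >  k=6
[3,8] S\(NP/S)  >  k=4
[0,8] S  <  k=3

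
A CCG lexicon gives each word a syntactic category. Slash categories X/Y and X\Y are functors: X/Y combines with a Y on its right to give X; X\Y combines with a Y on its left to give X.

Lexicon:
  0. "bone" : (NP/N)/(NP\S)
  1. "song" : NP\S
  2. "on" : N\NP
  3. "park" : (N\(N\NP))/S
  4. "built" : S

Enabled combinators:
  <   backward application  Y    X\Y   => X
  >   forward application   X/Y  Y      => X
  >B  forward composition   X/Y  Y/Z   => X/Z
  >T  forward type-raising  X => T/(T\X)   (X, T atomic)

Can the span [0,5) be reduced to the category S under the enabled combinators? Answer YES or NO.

NO

(NP/N)/(NP\S) NP\S N\NP (N\(N\NP))/S S
CKY chart[0,5] = {N/(N\NP), NP, NP/(NP\NP), NP/(N\N), PP/(PP\NP), S/(S\NP)}; S ∉ chart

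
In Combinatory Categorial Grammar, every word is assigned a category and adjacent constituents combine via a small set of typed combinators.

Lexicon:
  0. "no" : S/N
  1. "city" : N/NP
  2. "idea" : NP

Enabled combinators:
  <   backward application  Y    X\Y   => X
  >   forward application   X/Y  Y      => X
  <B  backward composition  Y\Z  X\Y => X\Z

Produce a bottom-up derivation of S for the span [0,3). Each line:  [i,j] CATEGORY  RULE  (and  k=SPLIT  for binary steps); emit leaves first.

[0,3] S   >
  [0,1] "no" : S/N
  [1,3] N   >
    [1,2] "city" : N/NP
    [2,3] "idea" : NP

[0,1] S/N  lex  "no"
[1,2] N/NP  lex  "city"
[2,3] NP  lex  "idea"
[1,3] N  >  k=2
[0,3] S  >  k=1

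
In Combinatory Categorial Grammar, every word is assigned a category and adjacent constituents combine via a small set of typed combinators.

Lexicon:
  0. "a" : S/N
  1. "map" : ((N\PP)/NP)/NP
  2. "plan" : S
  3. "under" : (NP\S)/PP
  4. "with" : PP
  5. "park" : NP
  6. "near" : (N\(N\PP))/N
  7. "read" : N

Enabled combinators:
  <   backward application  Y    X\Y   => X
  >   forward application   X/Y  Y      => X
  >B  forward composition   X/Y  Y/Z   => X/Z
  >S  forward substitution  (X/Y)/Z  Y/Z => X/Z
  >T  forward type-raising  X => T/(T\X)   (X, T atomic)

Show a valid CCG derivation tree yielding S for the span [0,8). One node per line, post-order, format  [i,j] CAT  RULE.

[0,8] S   >
  [0,1] "a" : S/N
  [1,8] N   <
    [1,6] N\PP   >
      [1,5] (N\PP)/NP   >
        [1,2] "map" : ((N\PP)/NP)/NP
        [2,5] NP   <
          [2,3] "plan" : S
          [3,5] NP\S   >
            [3,4] "under" : (NP\S)/PP
            [4,5] "with" : PP
      [5,6] "park" : NP
    [6,8] N\(N\PP)   >
      [6,7] "near" : (N\(N\PP))/N
      [7,8] "read" : N

[0,1] S/N  lex  "a"
[1,2] ((N\PP)/NP)/NP  lex  "map"
[2,3] S  lex  "plan"
[3,4] (NP\S)/PP  lex  "under"
[4,5] PP  lex  "with"
[3,5] NP\S  >  k=4
[2,5] NP  <  k=3
[1,5] (N\PP)/NP  >  k=2
[5,6] NP  lex  "park"
[1,6] N\PP  >  k=5
[6,7] (N\(N\PP))/N  lex  "near"
[7,8] N  lex  "read"
[6,8] N\(N\PP)  >  k=7
[1,8] N  <  k=6
[0,8] S  >  k=1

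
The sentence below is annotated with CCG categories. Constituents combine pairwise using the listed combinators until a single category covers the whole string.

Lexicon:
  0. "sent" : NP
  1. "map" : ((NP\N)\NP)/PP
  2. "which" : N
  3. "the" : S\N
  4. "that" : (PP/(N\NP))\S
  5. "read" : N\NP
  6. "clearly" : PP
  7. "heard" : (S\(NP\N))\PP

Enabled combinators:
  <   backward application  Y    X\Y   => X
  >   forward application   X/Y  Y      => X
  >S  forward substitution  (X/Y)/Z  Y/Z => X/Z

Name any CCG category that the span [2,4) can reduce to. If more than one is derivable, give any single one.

S

[0,8] S   <
  [0,6] NP\N   <
    [0,1] "sent" : NP
    [1,6] (NP\N)\NP   >
      [1,2] "map" : ((NP\N)\NP)/PP
      [2,6] PP   >
        [2,5] PP/(N\NP)   <
          [2,4] S   <
            [2,3] "which" : N
            [3,4] "the" : S\N
          [4,5] "that" : (PP/(N\NP))\S
        [5,6] "read" : N\NP
  [6,8] S\(NP\N)   <
    [6,7] "clearly" : PP
    [7,8] "heard" : (S\(NP\N))\PP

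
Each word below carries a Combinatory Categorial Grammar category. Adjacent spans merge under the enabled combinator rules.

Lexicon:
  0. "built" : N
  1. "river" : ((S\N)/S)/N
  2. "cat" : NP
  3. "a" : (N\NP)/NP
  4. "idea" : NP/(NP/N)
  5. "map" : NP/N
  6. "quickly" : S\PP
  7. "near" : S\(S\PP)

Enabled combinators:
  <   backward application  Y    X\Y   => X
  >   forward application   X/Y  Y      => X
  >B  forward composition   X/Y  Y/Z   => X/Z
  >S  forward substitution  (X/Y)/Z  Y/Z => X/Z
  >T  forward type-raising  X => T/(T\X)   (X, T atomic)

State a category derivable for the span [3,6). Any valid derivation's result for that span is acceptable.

[0,8] S   >
  [0,1] S/(S\N)   >T
    [0,1] "built" : N
  [1,8] S\N   >
    [1,6] (S\N)/S   >
      [1,2] "river" : ((S\N)/S)/N
      [2,6] N   <
        [2,3] "cat" : NP
        [3,6] N\NP   >
          [3,4] "a" : (N\NP)/NP
          [4,6] NP   >
            [4,5] "idea" : NP/(NP/N)
            [5,6] "map" : NP/N
    [6,8] S   <
      [6,7] "quickly" : S\PP
      [7,8] "near" : S\(S\PP)

N\NP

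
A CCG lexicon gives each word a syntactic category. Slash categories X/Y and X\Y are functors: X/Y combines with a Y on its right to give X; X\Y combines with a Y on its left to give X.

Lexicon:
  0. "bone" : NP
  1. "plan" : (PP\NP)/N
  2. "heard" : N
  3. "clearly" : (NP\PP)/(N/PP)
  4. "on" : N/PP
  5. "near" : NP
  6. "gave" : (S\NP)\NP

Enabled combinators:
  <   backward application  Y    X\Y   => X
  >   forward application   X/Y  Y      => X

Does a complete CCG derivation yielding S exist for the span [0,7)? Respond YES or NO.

[0,7] S   <
  [0,5] NP   <
    [0,3] PP   <
      [0,1] "bone" : NP
      [1,3] PP\NP   >
        [1,2] "plan" : (PP\NP)/N
        [2,3] "heard" : N
    [3,5] NP\PP   >
      [3,4] "clearly" : (NP\PP)/(N/PP)
      [4,5] "on" : N/PP
  [5,7] S\NP   <
    [5,6] "near" : NP
    [6,7] "gave" : (S\NP)\NP

YES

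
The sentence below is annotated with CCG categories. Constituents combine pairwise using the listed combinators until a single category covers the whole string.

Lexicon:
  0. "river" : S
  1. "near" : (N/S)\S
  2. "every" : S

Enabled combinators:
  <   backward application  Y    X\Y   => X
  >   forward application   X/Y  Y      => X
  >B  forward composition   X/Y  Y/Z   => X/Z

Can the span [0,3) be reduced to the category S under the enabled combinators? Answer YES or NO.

NO

S (N/S)\S S
CKY chart[0,3] = {N}; S ∉ chart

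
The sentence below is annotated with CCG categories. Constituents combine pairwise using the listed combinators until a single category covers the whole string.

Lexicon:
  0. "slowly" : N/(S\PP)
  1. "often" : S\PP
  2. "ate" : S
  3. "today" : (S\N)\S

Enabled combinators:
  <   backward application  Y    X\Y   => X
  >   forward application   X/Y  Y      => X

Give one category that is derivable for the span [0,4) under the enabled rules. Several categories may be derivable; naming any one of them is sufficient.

[0,4] S   <
  [0,2] N   >
    [0,1] "slowly" : N/(S\PP)
    [1,2] "often" : S\PP
  [2,4] S\N   <
    [2,3] "ate" : S
    [3,4] "today" : (S\N)\S

S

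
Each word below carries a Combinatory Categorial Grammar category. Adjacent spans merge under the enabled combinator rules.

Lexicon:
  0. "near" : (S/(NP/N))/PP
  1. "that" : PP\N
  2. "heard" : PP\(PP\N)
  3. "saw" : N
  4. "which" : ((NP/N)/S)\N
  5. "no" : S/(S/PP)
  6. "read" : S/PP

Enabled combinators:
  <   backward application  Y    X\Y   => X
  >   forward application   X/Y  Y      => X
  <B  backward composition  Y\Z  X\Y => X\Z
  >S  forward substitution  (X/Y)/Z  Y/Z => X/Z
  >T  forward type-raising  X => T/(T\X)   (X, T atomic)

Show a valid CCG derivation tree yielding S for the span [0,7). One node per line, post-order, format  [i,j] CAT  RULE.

[0,1] (S/(NP/N))/PP  lex  "near"
[1,2] PP\N  lex  "that"
[2,3] PP\(PP\N)  lex  "heard"
[1,3] PP  <  k=2
[0,3] S/(NP/N)  >  k=1
[3,4] N  lex  "saw"
[4,5] ((NP/N)/S)\N  lex  "which"
[3,5] (NP/N)/S  <  k=4
[5,6] S/(S/PP)  lex  "no"
[6,7] S/PP  lex  "read"
[5,7] S  >  k=6
[3,7] NP/N  >  k=5
[0,7] S  >  k=3

[0,7] S   >
  [0,3] S/(NP/N)   >
    [0,1] "near" : (S/(NP/N))/PP
    [1,3] PP   <
      [1,2] "that" : PP\N
      [2,3] "heard" : PP\(PP\N)
  [3,7] NP/N   >
    [3,5] (NP/N)/S   <
      [3,4] "saw" : N
      [4,5] "which" : ((NP/N)/S)\N
    [5,7] S   >
      [5,6] "no" : S/(S/PP)
      [6,7] "read" : S/PP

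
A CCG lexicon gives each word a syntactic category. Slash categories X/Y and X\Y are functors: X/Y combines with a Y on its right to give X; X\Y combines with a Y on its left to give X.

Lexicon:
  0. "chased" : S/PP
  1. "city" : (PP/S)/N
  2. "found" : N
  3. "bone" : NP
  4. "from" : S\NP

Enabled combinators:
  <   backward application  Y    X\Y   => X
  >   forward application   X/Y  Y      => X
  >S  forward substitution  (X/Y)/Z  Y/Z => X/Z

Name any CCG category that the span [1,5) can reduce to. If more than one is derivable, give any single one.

[0,5] S   >
  [0,1] "chased" : S/PP
  [1,5] PP   >
    [1,3] PP/S   >
      [1,2] "city" : (PP/S)/N
      [2,3] "found" : N
    [3,5] S   <
      [3,4] "bone" : NP
      [4,5] "from" : S\NP

PP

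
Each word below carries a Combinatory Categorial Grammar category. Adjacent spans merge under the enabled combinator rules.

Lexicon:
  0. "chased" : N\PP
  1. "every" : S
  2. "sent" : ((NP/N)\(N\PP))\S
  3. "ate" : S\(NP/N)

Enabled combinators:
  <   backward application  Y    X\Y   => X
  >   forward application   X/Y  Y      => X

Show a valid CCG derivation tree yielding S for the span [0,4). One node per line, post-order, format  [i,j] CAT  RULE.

[0,4] S   <
  [0,3] NP/N   <
    [0,1] "chased" : N\PP
    [1,3] (NP/N)\(N\PP)   <
      [1,2] "every" : S
      [2,3] "sent" : ((NP/N)\(N\PP))\S
  [3,4] "ate" : S\(NP/N)

[0,1] N\PP  lex  "chased"
[1,2] S  lex  "every"
[2,3] ((NP/N)\(N\PP))\S  lex  "sent"
[1,3] (NP/N)\(N\PP)  <  k=2
[0,3] NP/N  <  k=1
[3,4] S\(NP/N)  lex  "ate"
[0,4] S  <  k=3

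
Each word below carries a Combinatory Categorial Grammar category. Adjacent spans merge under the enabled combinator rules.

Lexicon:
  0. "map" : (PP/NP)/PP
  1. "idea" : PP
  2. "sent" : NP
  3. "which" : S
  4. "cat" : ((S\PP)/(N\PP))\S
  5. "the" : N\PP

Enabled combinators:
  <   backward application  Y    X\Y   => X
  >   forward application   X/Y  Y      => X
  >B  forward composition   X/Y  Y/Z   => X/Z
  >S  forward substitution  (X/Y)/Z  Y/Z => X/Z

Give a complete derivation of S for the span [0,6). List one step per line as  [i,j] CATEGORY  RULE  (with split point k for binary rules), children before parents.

[0,1] (PP/NP)/PP  lex  "map"
[1,2] PP  lex  "idea"
[0,2] PP/NP  >  k=1
[2,3] NP  lex  "sent"
[0,3] PP  >  k=2
[3,4] S  lex  "which"
[4,5] ((S\PP)/(N\PP))\S  lex  "cat"
[3,5] (S\PP)/(N\PP)  <  k=4
[5,6] N\PP  lex  "the"
[3,6] S\PP  >  k=5
[0,6] S  <  k=3

[0,6] S   <
  [0,3] PP   >
    [0,2] PP/NP   >
      [0,1] "map" : (PP/NP)/PP
      [1,2] "idea" : PP
    [2,3] "sent" : NP
  [3,6] S\PP   >
    [3,5] (S\PP)/(N\PP)   <
      [3,4] "which" : S
      [4,5] "cat" : ((S\PP)/(N\PP))\S
    [5,6] "the" : N\PP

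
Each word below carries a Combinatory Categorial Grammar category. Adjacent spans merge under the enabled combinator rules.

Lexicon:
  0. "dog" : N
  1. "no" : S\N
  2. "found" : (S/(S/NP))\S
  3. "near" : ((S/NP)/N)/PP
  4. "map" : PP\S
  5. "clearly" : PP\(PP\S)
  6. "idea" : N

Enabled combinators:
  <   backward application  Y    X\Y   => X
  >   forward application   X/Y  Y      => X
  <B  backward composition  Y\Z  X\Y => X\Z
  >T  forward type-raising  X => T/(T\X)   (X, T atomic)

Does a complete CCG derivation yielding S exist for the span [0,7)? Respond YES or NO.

YES

[0,7] S   >
  [0,3] S/(S/NP)   <
    [0,2] S   <
      [0,1] "dog" : N
      [1,2] "no" : S\N
    [2,3] "found" : (S/(S/NP))\S
  [3,7] S/NP   >
    [3,6] (S/NP)/N   >
      [3,4] "near" : ((S/NP)/N)/PP
      [4,6] PP   <
        [4,5] "map" : PP\S
        [5,6] "clearly" : PP\(PP\S)
    [6,7] "idea" : N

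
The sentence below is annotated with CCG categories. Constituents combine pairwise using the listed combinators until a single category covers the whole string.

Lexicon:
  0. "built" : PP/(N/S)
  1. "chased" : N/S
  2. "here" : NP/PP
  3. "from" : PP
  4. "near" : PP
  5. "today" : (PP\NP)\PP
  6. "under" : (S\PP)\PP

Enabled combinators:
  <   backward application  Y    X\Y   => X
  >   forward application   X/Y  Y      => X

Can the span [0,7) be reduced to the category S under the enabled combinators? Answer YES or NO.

[0,7] S   <
  [0,2] PP   >
    [0,1] "built" : PP/(N/S)
    [1,2] "chased" : N/S
  [2,7] S\PP   <
    [2,6] PP   <
      [2,4] NP   >
        [2,3] "here" : NP/PP
        [3,4] "from" : PP
      [4,6] PP\NP   <
        [4,5] "near" : PP
        [5,6] "today" : (PP\NP)\PP
    [6,7] "under" : (S\PP)\PP

YES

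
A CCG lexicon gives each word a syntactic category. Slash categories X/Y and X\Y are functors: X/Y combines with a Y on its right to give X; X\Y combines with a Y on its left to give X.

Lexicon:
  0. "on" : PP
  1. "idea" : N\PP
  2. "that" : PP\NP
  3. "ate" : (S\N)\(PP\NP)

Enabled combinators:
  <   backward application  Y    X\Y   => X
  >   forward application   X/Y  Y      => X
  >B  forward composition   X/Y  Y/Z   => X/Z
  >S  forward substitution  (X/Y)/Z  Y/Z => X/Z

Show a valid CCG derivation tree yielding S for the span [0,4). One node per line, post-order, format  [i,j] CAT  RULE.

[0,4] S   <
  [0,2] N   <
    [0,1] "on" : PP
    [1,2] "idea" : N\PP
  [2,4] S\N   <
    [2,3] "that" : PP\NP
    [3,4] "ate" : (S\N)\(PP\NP)

[0,1] PP  lex  "on"
[1,2] N\PP  lex  "idea"
[0,2] N  <  k=1
[2,3] PP\NP  lex  "that"
[3,4] (S\N)\(PP\NP)  lex  "ate"
[2,4] S\N  <  k=3
[0,4] S  <  k=2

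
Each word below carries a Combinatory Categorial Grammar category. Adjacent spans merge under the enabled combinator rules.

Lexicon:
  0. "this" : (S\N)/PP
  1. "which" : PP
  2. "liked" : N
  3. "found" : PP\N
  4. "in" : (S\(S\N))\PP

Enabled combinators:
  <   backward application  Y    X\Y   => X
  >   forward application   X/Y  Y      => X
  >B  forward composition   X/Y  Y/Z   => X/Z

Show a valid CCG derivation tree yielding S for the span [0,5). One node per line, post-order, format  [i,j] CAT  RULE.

[0,5] S   <
  [0,2] S\N   >
    [0,1] "this" : (S\N)/PP
    [1,2] "which" : PP
  [2,5] S\(S\N)   <
    [2,4] PP   <
      [2,3] "liked" : N
      [3,4] "found" : PP\N
    [4,5] "in" : (S\(S\N))\PP

[0,1] (S\N)/PP  lex  "this"
[1,2] PP  lex  "which"
[0,2] S\N  >  k=1
[2,3] N  lex  "liked"
[3,4] PP\N  lex  "found"
[2,4] PP  <  k=3
[4,5] (S\(S\N))\PP  lex  "in"
[2,5] S\(S\N)  <  k=4
[0,5] S  <  k=2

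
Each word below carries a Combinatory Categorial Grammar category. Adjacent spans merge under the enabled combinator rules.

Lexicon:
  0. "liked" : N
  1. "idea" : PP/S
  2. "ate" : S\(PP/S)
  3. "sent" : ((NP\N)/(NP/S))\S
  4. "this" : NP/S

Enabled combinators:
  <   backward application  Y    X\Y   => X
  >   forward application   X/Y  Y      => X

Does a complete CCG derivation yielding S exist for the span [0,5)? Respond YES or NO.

NO

N PP/S S\(PP/S) ((NP\N)/(NP/S))\S NP/S
CKY chart[0,5] = {NP}; S ∉ chart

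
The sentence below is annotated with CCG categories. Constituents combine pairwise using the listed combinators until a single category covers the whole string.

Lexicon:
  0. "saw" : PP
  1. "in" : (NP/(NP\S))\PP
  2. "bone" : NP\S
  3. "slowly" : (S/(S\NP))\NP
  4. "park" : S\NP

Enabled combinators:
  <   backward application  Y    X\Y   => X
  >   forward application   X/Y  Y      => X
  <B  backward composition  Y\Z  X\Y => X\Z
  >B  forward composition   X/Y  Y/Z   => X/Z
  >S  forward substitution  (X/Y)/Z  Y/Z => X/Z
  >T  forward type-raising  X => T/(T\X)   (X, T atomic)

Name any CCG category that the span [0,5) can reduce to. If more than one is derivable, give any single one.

S

[0,5] S   >
  [0,4] S/(S\NP)   <
    [0,3] NP   >
      [0,2] NP/(NP\S)   <
        [0,1] "saw" : PP
        [1,2] "in" : (NP/(NP\S))\PP
      [2,3] "bone" : NP\S
    [3,4] "slowly" : (S/(S\NP))\NP
  [4,5] "park" : S\NP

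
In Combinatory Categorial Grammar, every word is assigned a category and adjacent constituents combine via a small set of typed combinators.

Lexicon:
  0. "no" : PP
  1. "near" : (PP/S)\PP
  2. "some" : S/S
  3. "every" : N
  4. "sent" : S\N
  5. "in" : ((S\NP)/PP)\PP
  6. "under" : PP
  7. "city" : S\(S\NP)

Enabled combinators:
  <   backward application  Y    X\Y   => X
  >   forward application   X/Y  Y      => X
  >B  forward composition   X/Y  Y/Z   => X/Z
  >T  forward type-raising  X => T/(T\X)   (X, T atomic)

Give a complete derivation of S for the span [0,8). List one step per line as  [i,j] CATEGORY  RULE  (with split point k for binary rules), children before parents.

[0,1] PP  lex  "no"
[1,2] (PP/S)\PP  lex  "near"
[0,2] PP/S  <  k=1
[2,3] S/S  lex  "some"
[0,3] PP/S  >B  k=2
[3,4] N  lex  "every"
[3,4] S/(S\N)  >T
[4,5] S\N  lex  "sent"
[3,5] S  >  k=4
[0,5] PP  >  k=3
[5,6] ((S\NP)/PP)\PP  lex  "in"
[0,6] (S\NP)/PP  <  k=5
[6,7] PP  lex  "under"
[0,7] S\NP  >  k=6
[7,8] S\(S\NP)  lex  "city"
[0,8] S  <  k=7

[0,8] S   <
  [0,7] S\NP   >
    [0,6] (S\NP)/PP   <
      [0,5] PP   >
        [0,3] PP/S   >B
          [0,2] PP/S   <
            [0,1] "no" : PP
            [1,2] "near" : (PP/S)\PP
          [2,3] "some" : S/S
        [3,5] S   >
          [3,4] S/(S\N)   >T
            [3,4] "every" : N
          [4,5] "sent" : S\N
      [5,6] "in" : ((S\NP)/PP)\PP
    [6,7] "under" : PP
  [7,8] "city" : S\(S\NP)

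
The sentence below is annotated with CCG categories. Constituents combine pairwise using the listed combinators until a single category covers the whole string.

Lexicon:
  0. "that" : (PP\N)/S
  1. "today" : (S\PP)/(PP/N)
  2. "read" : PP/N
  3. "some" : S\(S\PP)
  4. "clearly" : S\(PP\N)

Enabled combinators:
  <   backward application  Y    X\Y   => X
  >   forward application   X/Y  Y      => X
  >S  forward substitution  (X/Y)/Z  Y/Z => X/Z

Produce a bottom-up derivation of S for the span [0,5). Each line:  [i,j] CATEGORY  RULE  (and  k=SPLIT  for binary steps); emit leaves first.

[0,1] (PP\N)/S  lex  "that"
[1,2] (S\PP)/(PP/N)  lex  "today"
[2,3] PP/N  lex  "read"
[1,3] S\PP  >  k=2
[3,4] S\(S\PP)  lex  "some"
[1,4] S  <  k=3
[0,4] PP\N  >  k=1
[4,5] S\(PP\N)  lex  "clearly"
[0,5] S  <  k=4

[0,5] S   <
  [0,4] PP\N   >
    [0,1] "that" : (PP\N)/S
    [1,4] S   <
      [1,3] S\PP   >
        [1,2] "today" : (S\PP)/(PP/N)
        [2,3] "read" : PP/N
      [3,4] "some" : S\(S\PP)
  [4,5] "clearly" : S\(PP\N)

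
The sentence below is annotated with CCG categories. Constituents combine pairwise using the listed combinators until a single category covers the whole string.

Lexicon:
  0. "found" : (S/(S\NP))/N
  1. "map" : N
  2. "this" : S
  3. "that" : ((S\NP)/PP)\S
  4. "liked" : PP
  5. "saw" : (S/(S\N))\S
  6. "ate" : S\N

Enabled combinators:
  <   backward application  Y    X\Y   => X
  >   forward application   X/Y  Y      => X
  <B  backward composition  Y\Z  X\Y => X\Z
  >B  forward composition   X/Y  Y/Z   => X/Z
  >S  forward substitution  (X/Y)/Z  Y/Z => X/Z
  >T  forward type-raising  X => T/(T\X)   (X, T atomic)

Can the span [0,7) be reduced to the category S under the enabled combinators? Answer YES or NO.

YES

[0,7] S   >
  [0,6] S/(S\N)   <
    [0,5] S   >
      [0,2] S/(S\NP)   >
        [0,1] "found" : (S/(S\NP))/N
        [1,2] "map" : N
      [2,5] S\NP   >
        [2,4] (S\NP)/PP   <
          [2,3] "this" : S
          [3,4] "that" : ((S\NP)/PP)\S
        [4,5] "liked" : PP
    [5,6] "saw" : (S/(S\N))\S
  [6,7] "ate" : S\N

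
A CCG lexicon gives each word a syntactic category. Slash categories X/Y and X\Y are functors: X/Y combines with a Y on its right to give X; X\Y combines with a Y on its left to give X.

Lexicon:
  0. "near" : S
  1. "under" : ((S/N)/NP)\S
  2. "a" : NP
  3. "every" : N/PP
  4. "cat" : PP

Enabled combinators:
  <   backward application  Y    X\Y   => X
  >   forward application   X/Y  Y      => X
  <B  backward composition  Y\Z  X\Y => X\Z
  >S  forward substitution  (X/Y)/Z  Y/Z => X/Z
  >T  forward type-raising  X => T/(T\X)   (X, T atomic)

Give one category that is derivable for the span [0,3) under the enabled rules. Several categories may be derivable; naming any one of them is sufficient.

S/N

[0,5] S   >
  [0,3] S/N   >
    [0,2] (S/N)/NP   <
      [0,1] "near" : S
      [1,2] "under" : ((S/N)/NP)\S
    [2,3] "a" : NP
  [3,5] N   >
    [3,4] "every" : N/PP
    [4,5] "cat" : PP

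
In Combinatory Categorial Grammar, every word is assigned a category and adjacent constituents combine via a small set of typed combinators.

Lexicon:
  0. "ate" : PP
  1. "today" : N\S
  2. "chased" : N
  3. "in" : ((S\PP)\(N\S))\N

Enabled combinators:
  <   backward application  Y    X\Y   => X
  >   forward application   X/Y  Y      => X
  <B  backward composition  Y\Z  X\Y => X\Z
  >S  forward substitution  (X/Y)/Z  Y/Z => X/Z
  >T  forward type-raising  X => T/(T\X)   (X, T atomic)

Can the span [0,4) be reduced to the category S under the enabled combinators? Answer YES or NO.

YES

[0,4] S   >
  [0,1] S/(S\PP)   >T
    [0,1] "ate" : PP
  [1,4] S\PP   <
    [1,2] "today" : N\S
    [2,4] (S\PP)\(N\S)   <
      [2,3] "chased" : N
      [3,4] "in" : ((S\PP)\(N\S))\N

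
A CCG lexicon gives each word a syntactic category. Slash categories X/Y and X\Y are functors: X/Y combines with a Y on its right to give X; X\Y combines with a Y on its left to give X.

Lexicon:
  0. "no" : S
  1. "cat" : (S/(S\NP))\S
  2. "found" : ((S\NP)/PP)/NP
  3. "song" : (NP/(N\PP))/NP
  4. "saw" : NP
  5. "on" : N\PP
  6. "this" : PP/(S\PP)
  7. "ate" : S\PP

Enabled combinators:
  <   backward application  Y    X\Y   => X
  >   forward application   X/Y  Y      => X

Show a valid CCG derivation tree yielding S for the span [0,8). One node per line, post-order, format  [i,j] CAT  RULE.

[0,1] S  lex  "no"
[1,2] (S/(S\NP))\S  lex  "cat"
[0,2] S/(S\NP)  <  k=1
[2,3] ((S\NP)/PP)/NP  lex  "found"
[3,4] (NP/(N\PP))/NP  lex  "song"
[4,5] NP  lex  "saw"
[3,5] NP/(N\PP)  >  k=4
[5,6] N\PP  lex  "on"
[3,6] NP  >  k=5
[2,6] (S\NP)/PP  >  k=3
[6,7] PP/(S\PP)  lex  "this"
[7,8] S\PP  lex  "ate"
[6,8] PP  >  k=7
[2,8] S\NP  >  k=6
[0,8] S  >  k=2

[0,8] S   >
  [0,2] S/(S\NP)   <
    [0,1] "no" : S
    [1,2] "cat" : (S/(S\NP))\S
  [2,8] S\NP   >
    [2,6] (S\NP)/PP   >
      [2,3] "found" : ((S\NP)/PP)/NP
      [3,6] NP   >
        [3,5] NP/(N\PP)   >
          [3,4] "song" : (NP/(N\PP))/NP
          [4,5] "saw" : NP
        [5,6] "on" : N\PP
    [6,8] PP   >
      [6,7] "this" : PP/(S\PP)
      [7,8] "ate" : S\PP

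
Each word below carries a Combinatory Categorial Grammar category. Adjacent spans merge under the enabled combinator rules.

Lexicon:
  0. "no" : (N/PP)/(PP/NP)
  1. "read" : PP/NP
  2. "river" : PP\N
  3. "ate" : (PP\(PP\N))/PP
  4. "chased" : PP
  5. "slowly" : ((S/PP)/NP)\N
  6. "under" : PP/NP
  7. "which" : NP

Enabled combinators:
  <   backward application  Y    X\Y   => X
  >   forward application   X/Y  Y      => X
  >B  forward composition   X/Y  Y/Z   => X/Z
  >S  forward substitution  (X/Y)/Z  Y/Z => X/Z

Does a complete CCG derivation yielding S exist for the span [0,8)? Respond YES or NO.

[0,8] S   >
  [0,7] S/NP   >S
    [0,6] (S/PP)/NP   <
      [0,5] N   >
        [0,2] N/PP   >
          [0,1] "no" : (N/PP)/(PP/NP)
          [1,2] "read" : PP/NP
        [2,5] PP   <
          [2,3] "river" : PP\N
          [3,5] PP\(PP\N)   >
            [3,4] "ate" : (PP\(PP\N))/PP
            [4,5] "chased" : PP
      [5,6] "slowly" : ((S/PP)/NP)\N
    [6,7] "under" : PP/NP
  [7,8] "which" : NP

YES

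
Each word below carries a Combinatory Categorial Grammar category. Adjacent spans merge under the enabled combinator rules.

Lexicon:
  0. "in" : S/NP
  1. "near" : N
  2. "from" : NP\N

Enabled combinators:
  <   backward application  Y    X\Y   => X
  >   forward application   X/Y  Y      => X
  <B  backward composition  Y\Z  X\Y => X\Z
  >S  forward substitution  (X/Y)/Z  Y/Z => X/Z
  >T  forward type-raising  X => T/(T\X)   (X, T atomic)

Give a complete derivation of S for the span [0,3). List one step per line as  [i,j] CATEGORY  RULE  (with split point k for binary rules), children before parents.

[0,1] S/NP  lex  "in"
[1,2] N  lex  "near"
[2,3] NP\N  lex  "from"
[1,3] NP  <  k=2
[0,3] S  >  k=1

[0,3] S   >
  [0,1] "in" : S/NP
  [1,3] NP   <
    [1,2] "near" : N
    [2,3] "from" : NP\N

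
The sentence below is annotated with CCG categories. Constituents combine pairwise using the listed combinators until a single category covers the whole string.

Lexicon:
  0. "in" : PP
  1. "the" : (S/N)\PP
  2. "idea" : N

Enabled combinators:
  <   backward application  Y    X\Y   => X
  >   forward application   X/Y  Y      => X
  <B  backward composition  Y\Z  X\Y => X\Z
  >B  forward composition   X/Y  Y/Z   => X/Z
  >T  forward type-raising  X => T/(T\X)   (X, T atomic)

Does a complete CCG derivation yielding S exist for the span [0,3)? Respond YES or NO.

YES

[0,3] S   >
  [0,2] S/N   <
    [0,1] "in" : PP
    [1,2] "the" : (S/N)\PP
  [2,3] "idea" : N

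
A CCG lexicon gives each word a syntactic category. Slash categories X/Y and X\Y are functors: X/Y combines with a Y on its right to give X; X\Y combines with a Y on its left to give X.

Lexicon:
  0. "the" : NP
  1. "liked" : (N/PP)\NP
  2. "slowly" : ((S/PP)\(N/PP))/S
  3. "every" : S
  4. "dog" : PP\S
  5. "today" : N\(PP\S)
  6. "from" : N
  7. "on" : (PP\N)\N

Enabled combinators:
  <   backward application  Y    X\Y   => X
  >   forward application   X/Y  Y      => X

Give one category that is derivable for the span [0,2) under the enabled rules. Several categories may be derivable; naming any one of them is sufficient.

N/PP

[0,8] S   >
  [0,4] S/PP   <
    [0,2] N/PP   <
      [0,1] "the" : NP
      [1,2] "liked" : (N/PP)\NP
    [2,4] (S/PP)\(N/PP)   >
      [2,3] "slowly" : ((S/PP)\(N/PP))/S
      [3,4] "every" : S
  [4,8] PP   <
    [4,6] N   <
      [4,5] "dog" : PP\S
      [5,6] "today" : N\(PP\S)
    [6,8] PP\N   <
      [6,7] "from" : N
      [7,8] "on" : (PP\N)\N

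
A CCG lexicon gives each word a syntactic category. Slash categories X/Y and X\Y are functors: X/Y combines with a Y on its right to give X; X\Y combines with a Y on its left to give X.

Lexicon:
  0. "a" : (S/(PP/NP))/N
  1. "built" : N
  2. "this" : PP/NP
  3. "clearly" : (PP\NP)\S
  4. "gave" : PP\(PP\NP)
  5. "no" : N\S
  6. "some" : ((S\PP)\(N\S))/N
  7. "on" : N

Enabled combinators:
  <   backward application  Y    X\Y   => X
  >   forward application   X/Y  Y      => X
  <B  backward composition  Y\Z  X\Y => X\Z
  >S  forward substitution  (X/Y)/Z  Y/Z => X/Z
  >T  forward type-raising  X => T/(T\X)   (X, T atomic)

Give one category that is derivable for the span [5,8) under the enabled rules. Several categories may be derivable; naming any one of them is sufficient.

[0,8] S   <
  [0,5] PP   <
    [0,4] PP\NP   <
      [0,3] S   >
        [0,2] S/(PP/NP)   >
          [0,1] "a" : (S/(PP/NP))/N
          [1,2] "built" : N
        [2,3] "this" : PP/NP
      [3,4] "clearly" : (PP\NP)\S
    [4,5] "gave" : PP\(PP\NP)
  [5,8] S\PP   <
    [5,6] "no" : N\S
    [6,8] (S\PP)\(N\S)   >
      [6,7] "some" : ((S\PP)\(N\S))/N
      [7,8] "on" : N

S\PP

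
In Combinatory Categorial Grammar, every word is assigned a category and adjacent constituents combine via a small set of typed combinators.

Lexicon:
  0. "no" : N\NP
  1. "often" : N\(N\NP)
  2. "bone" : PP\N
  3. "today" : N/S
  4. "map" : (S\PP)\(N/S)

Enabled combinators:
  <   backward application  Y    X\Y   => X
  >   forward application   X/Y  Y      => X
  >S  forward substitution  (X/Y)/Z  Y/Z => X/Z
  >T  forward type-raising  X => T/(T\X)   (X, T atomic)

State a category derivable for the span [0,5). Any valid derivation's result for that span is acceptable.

S

[0,5] S   <
  [0,3] PP   <
    [0,2] N   <
      [0,1] "no" : N\NP
      [1,2] "often" : N\(N\NP)
    [2,3] "bone" : PP\N
  [3,5] S\PP   <
    [3,4] "today" : N/S
    [4,5] "map" : (S\PP)\(N/S)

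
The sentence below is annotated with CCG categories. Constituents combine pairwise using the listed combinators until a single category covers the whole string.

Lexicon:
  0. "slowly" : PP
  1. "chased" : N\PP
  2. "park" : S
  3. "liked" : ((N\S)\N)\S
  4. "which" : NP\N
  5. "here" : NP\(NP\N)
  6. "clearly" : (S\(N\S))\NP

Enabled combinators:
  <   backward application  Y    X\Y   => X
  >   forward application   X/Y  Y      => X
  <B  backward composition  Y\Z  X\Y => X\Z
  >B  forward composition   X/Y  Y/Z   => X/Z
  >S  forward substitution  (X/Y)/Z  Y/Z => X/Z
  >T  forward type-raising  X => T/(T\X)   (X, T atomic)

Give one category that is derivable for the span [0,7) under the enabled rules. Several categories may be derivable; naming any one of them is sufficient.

[0,7] S   <
  [0,4] N\S   <
    [0,2] N   >
      [0,1] N/(N\PP)   >T
        [0,1] "slowly" : PP
      [1,2] "chased" : N\PP
    [2,4] (N\S)\N   <
      [2,3] "park" : S
      [3,4] "liked" : ((N\S)\N)\S
  [4,7] S\(N\S)   <
    [4,6] NP   <
      [4,5] "which" : NP\N
      [5,6] "here" : NP\(NP\N)
    [6,7] "clearly" : (S\(N\S))\NP

S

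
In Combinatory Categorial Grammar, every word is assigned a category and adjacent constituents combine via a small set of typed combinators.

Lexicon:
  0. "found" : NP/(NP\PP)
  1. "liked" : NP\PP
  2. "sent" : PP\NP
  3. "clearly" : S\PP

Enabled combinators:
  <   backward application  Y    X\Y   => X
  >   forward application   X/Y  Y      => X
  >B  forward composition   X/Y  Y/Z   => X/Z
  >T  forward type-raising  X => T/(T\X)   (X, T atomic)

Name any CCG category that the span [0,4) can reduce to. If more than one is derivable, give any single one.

S

[0,4] S   <
  [0,3] PP   <
    [0,2] NP   >
      [0,1] "found" : NP/(NP\PP)
      [1,2] "liked" : NP\PP
    [2,3] "sent" : PP\NP
  [3,4] "clearly" : S\PP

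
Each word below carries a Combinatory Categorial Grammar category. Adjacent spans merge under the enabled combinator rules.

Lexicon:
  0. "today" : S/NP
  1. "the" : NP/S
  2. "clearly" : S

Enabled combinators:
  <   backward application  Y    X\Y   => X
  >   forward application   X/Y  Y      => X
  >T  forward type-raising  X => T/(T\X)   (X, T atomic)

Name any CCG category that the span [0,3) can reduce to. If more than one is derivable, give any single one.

S

[0,3] S   >
  [0,1] "today" : S/NP
  [1,3] NP   >
    [1,2] "the" : NP/S
    [2,3] "clearly" : S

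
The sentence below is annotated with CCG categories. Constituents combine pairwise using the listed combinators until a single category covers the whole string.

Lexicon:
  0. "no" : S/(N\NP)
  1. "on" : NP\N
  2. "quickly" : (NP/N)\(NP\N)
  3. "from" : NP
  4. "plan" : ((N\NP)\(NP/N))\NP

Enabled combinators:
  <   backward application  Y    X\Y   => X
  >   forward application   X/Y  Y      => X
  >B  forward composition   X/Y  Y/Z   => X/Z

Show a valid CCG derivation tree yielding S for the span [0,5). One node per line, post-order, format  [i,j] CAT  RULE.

[0,5] S   >
  [0,1] "no" : S/(N\NP)
  [1,5] N\NP   <
    [1,3] NP/N   <
      [1,2] "on" : NP\N
      [2,3] "quickly" : (NP/N)\(NP\N)
    [3,5] (N\NP)\(NP/N)   <
      [3,4] "from" : NP
      [4,5] "plan" : ((N\NP)\(NP/N))\NP

[0,1] S/(N\NP)  lex  "no"
[1,2] NP\N  lex  "on"
[2,3] (NP/N)\(NP\N)  lex  "quickly"
[1,3] NP/N  <  k=2
[3,4] NP  lex  "from"
[4,5] ((N\NP)\(NP/N))\NP  lex  "plan"
[3,5] (N\NP)\(NP/N)  <  k=4
[1,5] N\NP  <  k=3
[0,5] S  >  k=1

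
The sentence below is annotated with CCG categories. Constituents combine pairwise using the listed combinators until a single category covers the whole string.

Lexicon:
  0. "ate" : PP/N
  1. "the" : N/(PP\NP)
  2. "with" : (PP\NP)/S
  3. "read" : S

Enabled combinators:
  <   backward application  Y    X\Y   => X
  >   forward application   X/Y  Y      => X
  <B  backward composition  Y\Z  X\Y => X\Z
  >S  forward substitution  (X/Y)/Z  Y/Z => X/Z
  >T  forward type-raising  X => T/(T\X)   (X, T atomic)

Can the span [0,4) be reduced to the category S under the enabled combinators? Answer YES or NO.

NO

PP/N N/(PP\NP) (PP\NP)/S S
CKY chart[0,4] = {N/(N\PP), NP/(NP\PP), PP, PP/(PP\PP), S/(S\PP)}; S ∉ chart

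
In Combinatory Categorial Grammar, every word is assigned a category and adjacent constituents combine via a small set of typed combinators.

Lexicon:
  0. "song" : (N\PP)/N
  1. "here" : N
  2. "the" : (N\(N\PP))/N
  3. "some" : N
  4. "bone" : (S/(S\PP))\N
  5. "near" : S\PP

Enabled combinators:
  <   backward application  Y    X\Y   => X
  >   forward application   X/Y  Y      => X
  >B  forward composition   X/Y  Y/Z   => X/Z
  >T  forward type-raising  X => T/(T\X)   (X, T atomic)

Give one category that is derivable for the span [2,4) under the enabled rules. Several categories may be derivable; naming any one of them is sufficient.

[0,6] S   >
  [0,5] S/(S\PP)   <
    [0,4] N   <
      [0,2] N\PP   >
        [0,1] "song" : (N\PP)/N
        [1,2] "here" : N
      [2,4] N\(N\PP)   >
        [2,3] "the" : (N\(N\PP))/N
        [3,4] "some" : N
    [4,5] "bone" : (S/(S\PP))\N
  [5,6] "near" : S\PP

N\(N\PP)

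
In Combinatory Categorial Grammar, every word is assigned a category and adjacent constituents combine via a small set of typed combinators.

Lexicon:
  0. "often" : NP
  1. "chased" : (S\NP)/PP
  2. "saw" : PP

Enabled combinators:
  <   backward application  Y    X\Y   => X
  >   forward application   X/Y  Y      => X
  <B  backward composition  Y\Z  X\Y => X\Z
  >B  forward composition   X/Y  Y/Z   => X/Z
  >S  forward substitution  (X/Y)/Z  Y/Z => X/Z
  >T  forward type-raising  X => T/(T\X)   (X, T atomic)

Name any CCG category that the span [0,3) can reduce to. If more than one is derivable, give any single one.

[0,3] S   <
  [0,1] "often" : NP
  [1,3] S\NP   >
    [1,2] "chased" : (S\NP)/PP
    [2,3] "saw" : PP

S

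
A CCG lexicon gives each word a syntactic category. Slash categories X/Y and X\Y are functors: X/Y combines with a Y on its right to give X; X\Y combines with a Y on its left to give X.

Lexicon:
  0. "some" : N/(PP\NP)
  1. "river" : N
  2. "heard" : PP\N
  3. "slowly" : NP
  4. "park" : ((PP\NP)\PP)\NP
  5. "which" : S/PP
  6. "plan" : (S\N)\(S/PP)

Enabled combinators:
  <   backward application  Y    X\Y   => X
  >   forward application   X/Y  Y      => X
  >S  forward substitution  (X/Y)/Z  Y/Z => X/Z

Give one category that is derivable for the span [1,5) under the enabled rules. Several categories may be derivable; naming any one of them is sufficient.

[0,7] S   <
  [0,5] N   >
    [0,1] "some" : N/(PP\NP)
    [1,5] PP\NP   <
      [1,3] PP   <
        [1,2] "river" : N
        [2,3] "heard" : PP\N
      [3,5] (PP\NP)\PP   <
        [3,4] "slowly" : NP
        [4,5] "park" : ((PP\NP)\PP)\NP
  [5,7] S\N   <
    [5,6] "which" : S/PP
    [6,7] "plan" : (S\N)\(S/PP)

PP\NP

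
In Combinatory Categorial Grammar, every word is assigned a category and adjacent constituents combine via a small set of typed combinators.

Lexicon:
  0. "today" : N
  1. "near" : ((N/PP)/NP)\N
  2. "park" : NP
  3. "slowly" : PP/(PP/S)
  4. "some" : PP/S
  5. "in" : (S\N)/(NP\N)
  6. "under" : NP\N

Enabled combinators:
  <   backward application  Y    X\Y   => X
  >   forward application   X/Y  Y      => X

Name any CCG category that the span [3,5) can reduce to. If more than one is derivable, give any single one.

[0,7] S   <
  [0,5] N   >
    [0,3] N/PP   >
      [0,2] (N/PP)/NP   <
        [0,1] "today" : N
        [1,2] "near" : ((N/PP)/NP)\N
      [2,3] "park" : NP
    [3,5] PP   >
      [3,4] "slowly" : PP/(PP/S)
      [4,5] "some" : PP/S
  [5,7] S\N   >
    [5,6] "in" : (S\N)/(NP\N)
    [6,7] "under" : NP\N

PP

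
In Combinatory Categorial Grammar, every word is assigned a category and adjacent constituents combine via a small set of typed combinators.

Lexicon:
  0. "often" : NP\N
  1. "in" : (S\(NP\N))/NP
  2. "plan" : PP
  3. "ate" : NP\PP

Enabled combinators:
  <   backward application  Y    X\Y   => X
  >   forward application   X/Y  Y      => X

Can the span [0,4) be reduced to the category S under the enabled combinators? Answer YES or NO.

[0,4] S   <
  [0,1] "often" : NP\N
  [1,4] S\(NP\N)   >
    [1,2] "in" : (S\(NP\N))/NP
    [2,4] NP   <
      [2,3] "plan" : PP
      [3,4] "ate" : NP\PP

YES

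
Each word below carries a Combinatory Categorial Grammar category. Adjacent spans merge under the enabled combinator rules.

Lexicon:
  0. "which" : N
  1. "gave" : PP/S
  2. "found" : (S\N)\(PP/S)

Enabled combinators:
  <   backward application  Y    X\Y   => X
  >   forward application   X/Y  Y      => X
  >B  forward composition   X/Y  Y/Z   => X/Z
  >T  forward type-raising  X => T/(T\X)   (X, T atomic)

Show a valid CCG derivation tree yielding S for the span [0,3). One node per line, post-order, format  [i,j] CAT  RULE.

[0,1] N  lex  "which"
[1,2] PP/S  lex  "gave"
[2,3] (S\N)\(PP/S)  lex  "found"
[1,3] S\N  <  k=2
[0,3] S  <  k=1

[0,3] S   <
  [0,1] "which" : N
  [1,3] S\N   <
    [1,2] "gave" : PP/S
    [2,3] "found" : (S\N)\(PP/S)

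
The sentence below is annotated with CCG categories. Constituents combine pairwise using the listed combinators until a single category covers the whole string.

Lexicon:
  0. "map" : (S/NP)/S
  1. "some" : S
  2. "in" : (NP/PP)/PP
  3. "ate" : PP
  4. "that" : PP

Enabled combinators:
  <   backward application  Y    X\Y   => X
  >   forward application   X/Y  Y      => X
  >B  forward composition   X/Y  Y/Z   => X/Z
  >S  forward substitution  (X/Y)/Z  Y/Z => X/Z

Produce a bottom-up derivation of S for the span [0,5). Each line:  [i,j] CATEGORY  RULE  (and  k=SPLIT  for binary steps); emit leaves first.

[0,5] S   >
  [0,2] S/NP   >
    [0,1] "map" : (S/NP)/S
    [1,2] "some" : S
  [2,5] NP   >
    [2,4] NP/PP   >
      [2,3] "in" : (NP/PP)/PP
      [3,4] "ate" : PP
    [4,5] "that" : PP

[0,1] (S/NP)/S  lex  "map"
[1,2] S  lex  "some"
[0,2] S/NP  >  k=1
[2,3] (NP/PP)/PP  lex  "in"
[3,4] PP  lex  "ate"
[2,4] NP/PP  >  k=3
[4,5] PP  lex  "that"
[2,5] NP  >  k=4
[0,5] S  >  k=2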